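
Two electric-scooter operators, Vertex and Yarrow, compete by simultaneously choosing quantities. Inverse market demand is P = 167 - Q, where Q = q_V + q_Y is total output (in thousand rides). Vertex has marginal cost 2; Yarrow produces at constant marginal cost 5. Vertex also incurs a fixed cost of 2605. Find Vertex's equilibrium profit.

Vertex's profit: π_V = (167 - Q)q_V - (2q_V). Setting ∂π_V/∂q_V = 0: 165 - 2q_V - (q_Y) = 0.
Yarrow's first-order condition: 162 - 2q_Y - (q_V) = 0.
Best responses: q_V = (165 - q_Y)/2, q_Y = (162 - q_V)/2.
Solving the pair: q_V = 56, q_Y = 53.
Price P = 167 - 109 = 58.
Vertex's profit: (58 - 2)·56 - 2605 = 531.

531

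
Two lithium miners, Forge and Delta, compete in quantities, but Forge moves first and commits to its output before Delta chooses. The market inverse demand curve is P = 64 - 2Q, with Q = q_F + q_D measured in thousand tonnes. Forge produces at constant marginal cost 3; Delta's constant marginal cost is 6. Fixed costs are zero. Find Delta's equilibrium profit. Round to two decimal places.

The follower Delta best-responds to any q_F: π_D = (64 - 2Q)q_D - 6q_D.
Follower FOC: 58 - 2q_F - 4q_D = 0, so q_D(q_F) = (58 - 2q_F)/4.
Forge substitutes q_D(q_F) into its own profit: π_F = q_F(64 - 2q_F - (58 - 2q_F)/2) - 3q_F = (35 - q_F)q_F - 3q_F.
Maximising: ∂π_F/∂q_F = 32 - 2q_F = 0, giving q_F = 16.
Then q_D = (58 - 2·16)/4 = 13/2.
Price P = 64 - 2·(45/2) = 19.
Delta's profit: (19 - 6)·(13/2) = 169/2.

84.50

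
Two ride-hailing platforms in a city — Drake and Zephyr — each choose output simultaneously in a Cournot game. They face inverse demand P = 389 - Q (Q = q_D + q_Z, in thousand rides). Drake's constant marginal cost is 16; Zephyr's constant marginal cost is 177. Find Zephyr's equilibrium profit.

Drake's profit: π_D = (389 - Q)q_D - (16q_D). Setting ∂π_D/∂q_D = 0: 373 - 2q_D - (q_Z) = 0.
Zephyr's profit: π_Z = (389 - Q)q_Z - (177q_Z). Setting ∂π_Z/∂q_Z = 0: 212 - 2q_Z - (q_D) = 0.
Rearranging gives the reaction functions q_D = (373 - q_Z)/2 and q_Z = (212 - q_D)/2.
Solving the pair: q_D = 178, q_Z = 17.
Price P = 389 - 195 = 194.
Zephyr's profit: (194 - 177)·17 = 289.

289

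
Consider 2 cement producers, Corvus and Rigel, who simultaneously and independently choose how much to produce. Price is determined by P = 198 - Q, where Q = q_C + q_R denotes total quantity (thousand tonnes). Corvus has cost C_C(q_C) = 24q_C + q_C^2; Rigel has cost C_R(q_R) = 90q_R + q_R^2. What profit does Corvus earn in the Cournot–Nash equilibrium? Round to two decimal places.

3073.28

Corvus's profit: π_C = (198 - Q)q_C - (24q_C + q_C²). Setting ∂π_C/∂q_C = 0: 174 - 4q_C - (q_R) = 0.
Rigel's first-order condition: 108 - 4q_R - (q_C) = 0.
Rearranging gives the reaction functions q_C = (174 - q_R)/4 and q_R = (108 - q_C)/4.
Substituting one into the other gives q_C = 196/5 and q_R = 86/5.
Price P = 198 - 282/5 = 708/5.
Corvus's profit: (708/5)·(196/5) - 24·(196/5) - (196/5)² = 3073.2800.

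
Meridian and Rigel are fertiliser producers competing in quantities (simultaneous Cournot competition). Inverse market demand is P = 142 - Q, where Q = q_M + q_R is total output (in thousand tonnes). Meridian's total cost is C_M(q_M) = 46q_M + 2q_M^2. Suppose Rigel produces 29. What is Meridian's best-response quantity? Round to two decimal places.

11.17

With the rival's output fixed at 29, Meridian's profit is π_M = (142 - 29 - q_M)q_M - (46q_M + 2q_M²) = (113 - q_M)q_M - (46q_M + 2q_M²).
∂π_M/∂q_M = 67 - 6q_M = 0, so q_M = 67/6.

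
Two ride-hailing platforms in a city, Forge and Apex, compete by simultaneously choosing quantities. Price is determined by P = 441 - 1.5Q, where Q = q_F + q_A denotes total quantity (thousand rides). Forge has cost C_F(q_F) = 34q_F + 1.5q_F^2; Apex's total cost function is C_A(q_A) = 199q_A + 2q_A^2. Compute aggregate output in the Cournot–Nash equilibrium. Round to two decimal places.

83.71

Forge's profit: π_F = (441 - 1.5Q)q_F - (34q_F + (3/2)q_F²). Setting ∂π_F/∂q_F = 0: 407 - 6q_F - (3/2)(q_A) = 0.
Apex's profit: π_A = (441 - 1.5Q)q_A - (199q_A + 2q_A²). Setting ∂π_A/∂q_A = 0: 242 - 7q_A - (3/2)(q_F) = 0.
So q_F = (407 - (3/2)q_A)/6 and q_A = (242 - (3/2)q_F)/7.
Substituting one into the other gives q_F = 62.5409 and q_A = 1122/53.
Total output Q = 62.5409 + 1122/53 = 83.7107.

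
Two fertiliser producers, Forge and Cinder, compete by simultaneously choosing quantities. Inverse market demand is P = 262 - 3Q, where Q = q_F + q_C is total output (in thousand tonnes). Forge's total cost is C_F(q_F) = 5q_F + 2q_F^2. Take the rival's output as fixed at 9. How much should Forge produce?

With the rival's output fixed at 9, Forge's profit is π_F = (262 - 3·9 - 3q_F)q_F - (5q_F + 2q_F²) = (235 - 3q_F)q_F - (5q_F + 2q_F²).
∂π_F/∂q_F = 230 - 10q_F = 0, so q_F = 23.

23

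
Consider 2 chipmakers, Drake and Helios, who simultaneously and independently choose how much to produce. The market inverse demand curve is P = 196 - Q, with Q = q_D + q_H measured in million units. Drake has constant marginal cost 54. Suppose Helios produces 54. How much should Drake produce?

With the rival's output fixed at 54, Drake's profit is π_D = (196 - 54 - q_D)q_D - (54q_D) = (142 - q_D)q_D - (54q_D).
∂π_D/∂q_D = 88 - 2q_D = 0, so q_D = 44.

44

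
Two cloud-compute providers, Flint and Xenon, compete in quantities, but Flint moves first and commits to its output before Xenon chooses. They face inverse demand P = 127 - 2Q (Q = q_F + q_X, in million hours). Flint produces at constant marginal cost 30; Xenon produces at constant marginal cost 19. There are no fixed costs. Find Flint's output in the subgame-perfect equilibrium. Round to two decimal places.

21.50

The follower Xenon best-responds to any q_F: π_X = (127 - 2Q)q_X - 19q_X.
Setting the follower's marginal profit to zero, 108 - 2q_F - 4q_X = 0, i.e. q_X = (108 - 2q_F)/4.
The leader anticipates this reaction. Substituting into P = 127 - 2Q gives P = 73 - q_F, so π_F = (73 - q_F)q_F - 30q_F.
Maximising: ∂π_F/∂q_F = 43 - 2q_F = 0, giving q_F = 43/2.
Then q_X = (108 - 2·(43/2))/4 = 65/4.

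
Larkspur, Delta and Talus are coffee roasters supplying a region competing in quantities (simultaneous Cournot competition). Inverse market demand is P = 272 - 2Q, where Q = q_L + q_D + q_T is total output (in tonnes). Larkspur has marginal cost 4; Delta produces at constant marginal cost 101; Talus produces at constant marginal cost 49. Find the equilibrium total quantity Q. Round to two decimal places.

Larkspur's profit: π_L = (272 - 2Q)q_L - (4q_L). Setting ∂π_L/∂q_L = 0: 268 - 4q_L - 2(q_D + q_T) = 0.
Delta's first-order condition: 171 - 4q_D - 2(q_L + q_T) = 0.
Talus's profit: π_T = (272 - 2Q)q_T - (49q_T). Setting ∂π_T/∂q_T = 0: 223 - 4q_T - 2(q_L + q_D) = 0.
Summing all 3 equations gives 662 − 8Q = 0, hence Q = 331/4.
Back-substituting: q_L = (268 − 331/2)/2 = 205/4, q_D = (171 − 331/2)/2 = 11/4, q_T = (223 − 331/2)/2 = 115/4.
Total output Q = 205/4 + 11/4 + 115/4 = 331/4.

82.75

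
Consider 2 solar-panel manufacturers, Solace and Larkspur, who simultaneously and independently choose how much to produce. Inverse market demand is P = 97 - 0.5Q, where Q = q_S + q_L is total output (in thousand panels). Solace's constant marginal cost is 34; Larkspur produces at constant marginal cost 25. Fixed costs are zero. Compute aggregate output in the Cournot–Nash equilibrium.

90

Solace's profit: π_S = (97 - 0.5Q)q_S - (34q_S). Setting ∂π_S/∂q_S = 0: 63 - q_S - (1/2)(q_L) = 0.
Larkspur's profit: π_L = (97 - 0.5Q)q_L - (25q_L). Setting ∂π_L/∂q_L = 0: 72 - q_L - (1/2)(q_S) = 0.
So q_S = (63 - (1/2)q_L) and q_L = (72 - (1/2)q_S).
Solving the pair: q_S = 36, q_L = 54.
Total output Q = 36 + 54 = 90.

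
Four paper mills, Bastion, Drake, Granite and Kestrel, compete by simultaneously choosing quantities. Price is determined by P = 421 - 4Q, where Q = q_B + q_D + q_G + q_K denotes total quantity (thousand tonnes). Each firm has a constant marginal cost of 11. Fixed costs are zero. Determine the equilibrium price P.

93

Each firm earns π_i = (421 - 4Q)q_i - 11q_i.
First-order condition (treating rivals' output as given): 410 - 8q_i - 4·Σ_{j≠i} q_j = 0.
By symmetry each firm produces the same amount; substituting Σ_{j≠i} q_j = 3q_i yields q_i = 410/20 = 41/2.
Total output Q = 82, so price P = 421 - 4·82 = 93.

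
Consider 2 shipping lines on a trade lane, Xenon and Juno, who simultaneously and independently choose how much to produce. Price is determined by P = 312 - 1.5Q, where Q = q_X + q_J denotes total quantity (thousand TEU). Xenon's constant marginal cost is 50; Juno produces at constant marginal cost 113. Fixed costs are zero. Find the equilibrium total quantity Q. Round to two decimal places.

Xenon's profit: π_X = (312 - 1.5Q)q_X - (50q_X). Setting ∂π_X/∂q_X = 0: 262 - 3q_X - (3/2)(q_J) = 0.
Juno's first-order condition: 199 - 3q_J - (3/2)(q_X) = 0.
Rearranging gives the reaction functions q_X = (262 - (3/2)q_J)/3 and q_J = (199 - (3/2)q_X)/3.
Substituting one into the other gives q_X = 650/9 and q_J = 272/9.
Total output Q = 650/9 + 272/9 = 922/9.

102.44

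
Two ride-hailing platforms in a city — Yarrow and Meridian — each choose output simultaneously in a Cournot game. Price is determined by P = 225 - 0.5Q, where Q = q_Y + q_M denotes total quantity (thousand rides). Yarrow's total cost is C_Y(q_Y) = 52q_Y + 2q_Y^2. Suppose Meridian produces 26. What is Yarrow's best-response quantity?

With the rival's output fixed at 26, Yarrow's profit is π_Y = (225 - (1/2)·26 - (1/2)q_Y)q_Y - (52q_Y + 2q_Y²) = (212 - (1/2)q_Y)q_Y - (52q_Y + 2q_Y²).
∂π_Y/∂q_Y = 160 - 5q_Y = 0, so q_Y = 32.

32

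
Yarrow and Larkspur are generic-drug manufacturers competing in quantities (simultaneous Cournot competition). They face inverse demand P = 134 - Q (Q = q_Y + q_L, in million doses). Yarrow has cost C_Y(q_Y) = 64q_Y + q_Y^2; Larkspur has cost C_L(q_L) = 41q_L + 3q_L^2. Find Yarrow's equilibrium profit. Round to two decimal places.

453.88

Yarrow's profit: π_Y = (134 - Q)q_Y - (64q_Y + q_Y²). Setting ∂π_Y/∂q_Y = 0: 70 - 4q_Y - (q_L) = 0.
Larkspur's first-order condition: 93 - 8q_L - (q_Y) = 0.
Rearranging gives the reaction functions q_Y = (70 - q_L)/4 and q_L = (93 - q_Y)/8.
Solving the pair: q_Y = 467/31, q_L = 302/31.
Price P = 134 - 769/31 = 109.1935.
Yarrow's profit: 109.1935·(467/31) - 64·(467/31) - (467/31)² = 453.8793.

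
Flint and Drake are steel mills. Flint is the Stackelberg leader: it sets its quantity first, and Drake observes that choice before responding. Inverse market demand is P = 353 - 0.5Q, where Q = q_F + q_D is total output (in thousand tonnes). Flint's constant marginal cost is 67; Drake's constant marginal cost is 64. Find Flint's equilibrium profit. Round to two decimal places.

20022.25

Solve by backward induction. Given q_F, the follower Drake maximises π_D = (353 - (1/2)q_F - (1/2)q_D)q_D - 64q_D.
Setting the follower's marginal profit to zero, 289 - (1/2)q_F - q_D = 0, i.e. q_D = (289 - (1/2)q_F).
The leader anticipates this reaction. Substituting into P = 353 - 0.5Q gives P = 417/2 - (1/4)q_F, so π_F = (417/2 - (1/4)q_F)q_F - 67q_F.
Maximising: ∂π_F/∂q_F = 283/2 - (1/2)q_F = 0, giving q_F = 283.
Then q_D = (289 - (1/2)·283) = 295/2.
Price P = 353 - (1/2)·(861/2) = 551/4.
Flint's profit: (551/4 - 67)·283 = 20022.2500.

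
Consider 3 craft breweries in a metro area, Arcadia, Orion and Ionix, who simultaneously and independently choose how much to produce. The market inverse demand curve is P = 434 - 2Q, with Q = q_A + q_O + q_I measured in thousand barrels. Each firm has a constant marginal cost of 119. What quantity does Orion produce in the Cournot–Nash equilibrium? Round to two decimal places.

39.38

Each firm earns π_i = (434 - 2Q)q_i - 119q_i.
First-order condition (treating rivals' output as given): 315 - 4q_i - 2·Σ_{j≠i} q_j = 0.
With identical firms every q_j equals q_i, so Σ_{j≠i} q_j = 2q_i and 315 = 8q_i, giving q_i = 315/8.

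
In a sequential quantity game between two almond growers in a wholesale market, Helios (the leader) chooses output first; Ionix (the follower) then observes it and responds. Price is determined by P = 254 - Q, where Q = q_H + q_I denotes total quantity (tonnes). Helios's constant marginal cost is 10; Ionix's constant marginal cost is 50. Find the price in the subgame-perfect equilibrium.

81

The follower Ionix best-responds to any q_H: π_I = (254 - Q)q_I - 50q_I.
∂π_I/∂q_I = 204 - q_H - 2q_I = 0 gives the reaction function q_I = (204 - q_H)/2.
Helios substitutes q_I(q_H) into its own profit: π_H = q_H(254 - q_H - (204 - q_H)/2) - 10q_H = (152 - (1/2)q_H)q_H - 10q_H.
Leader FOC: 142 - q_H = 0, so q_H = 142.
Then q_I = (204 - 142)/2 = 31.
Total output Q = 173, so price P = 254 - 173 = 81.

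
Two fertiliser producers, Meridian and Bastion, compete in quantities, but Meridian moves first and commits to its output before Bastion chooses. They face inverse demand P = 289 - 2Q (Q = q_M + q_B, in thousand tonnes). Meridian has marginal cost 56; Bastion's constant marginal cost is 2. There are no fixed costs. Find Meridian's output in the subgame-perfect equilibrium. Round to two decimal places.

44.75

The follower Bastion best-responds to any q_M: π_B = (289 - 2Q)q_B - 2q_B.
∂π_B/∂q_B = 287 - 2q_M - 4q_B = 0 gives the reaction function q_B = (287 - 2q_M)/4.
Meridian substitutes q_B(q_M) into its own profit: π_M = q_M(289 - 2q_M - (287 - 2q_M)/2) - 56q_M = (291/2 - q_M)q_M - 56q_M.
Leader FOC: 179/2 - 2q_M = 0, so q_M = 179/4.
Then q_B = (287 - 2·(179/4))/4 = 395/8.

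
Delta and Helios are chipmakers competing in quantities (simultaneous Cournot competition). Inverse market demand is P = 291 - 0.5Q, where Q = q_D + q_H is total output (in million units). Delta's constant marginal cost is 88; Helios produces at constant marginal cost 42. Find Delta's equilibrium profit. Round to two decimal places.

Delta's profit: π_D = (291 - 0.5Q)q_D - (88q_D). Setting ∂π_D/∂q_D = 0: 203 - q_D - (1/2)(q_H) = 0.
Helios's first-order condition: 249 - q_H - (1/2)(q_D) = 0.
Best responses: q_D = (203 - (1/2)q_H), q_H = (249 - (1/2)q_D).
Solving the pair: q_D = 314/3, q_H = 590/3.
Price P = 291 - (1/2)·(904/3) = 421/3.
Delta's profit: (421/3 - 88)·(314/3) = 5477.5556.

5477.56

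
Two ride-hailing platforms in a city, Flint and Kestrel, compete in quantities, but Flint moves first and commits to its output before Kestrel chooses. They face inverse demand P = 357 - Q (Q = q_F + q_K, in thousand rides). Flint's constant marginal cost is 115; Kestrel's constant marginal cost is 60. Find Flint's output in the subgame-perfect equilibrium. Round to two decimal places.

93.50

Solve by backward induction. Given q_F, the follower Kestrel maximises π_K = (357 - q_F - q_K)q_K - 60q_K.
Follower FOC: 297 - q_F - 2q_K = 0, so q_K(q_F) = (297 - q_F)/2.
The leader anticipates this reaction. Substituting into P = 357 - Q gives P = 417/2 - (1/2)q_F, so π_F = (417/2 - (1/2)q_F)q_F - 115q_F.
Leader FOC: 187/2 - q_F = 0, so q_F = 187/2.
Then q_K = (297 - 187/2)/2 = 407/4.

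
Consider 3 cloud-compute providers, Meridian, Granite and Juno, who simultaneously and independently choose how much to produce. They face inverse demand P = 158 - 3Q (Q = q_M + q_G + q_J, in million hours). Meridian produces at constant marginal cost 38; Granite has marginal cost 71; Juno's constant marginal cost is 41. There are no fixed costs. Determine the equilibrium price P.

77

Meridian's profit: π_M = (158 - 3Q)q_M - (38q_M). Setting ∂π_M/∂q_M = 0: 120 - 6q_M - 3(q_G + q_J) = 0.
Granite's first-order condition: 87 - 6q_G - 3(q_M + q_J) = 0.
Juno's profit: π_J = (158 - 3Q)q_J - (41q_J). Setting ∂π_J/∂q_J = 0: 117 - 6q_J - 3(q_M + q_G) = 0.
Adding the 3 conditions: 324 − 6Q − 6Q = 0, i.e. Q = 27.
Back-substituting: q_M = (120 − 81)/3 = 13, q_G = (87 − 81)/3 = 2, q_J = (117 − 81)/3 = 12.
Total output Q = 27, so price P = 158 - 3·27 = 77.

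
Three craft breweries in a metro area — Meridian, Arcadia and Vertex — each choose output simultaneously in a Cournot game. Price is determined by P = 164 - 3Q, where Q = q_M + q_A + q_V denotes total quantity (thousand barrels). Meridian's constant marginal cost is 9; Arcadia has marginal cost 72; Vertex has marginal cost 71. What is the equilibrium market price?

79

Meridian's profit: π_M = (164 - 3Q)q_M - (9q_M). Setting ∂π_M/∂q_M = 0: 155 - 6q_M - 3(q_A + q_V) = 0.
Arcadia's profit: π_A = (164 - 3Q)q_A - (72q_A). Setting ∂π_A/∂q_A = 0: 92 - 6q_A - 3(q_M + q_V) = 0.
Vertex's first-order condition: 93 - 6q_V - 3(q_M + q_A) = 0.
Adding the 3 conditions: 340 − 6Q − 6Q = 0, i.e. Q = 85/3.
Back-substituting: q_M = (155 − 85)/3 = 70/3, q_A = (92 − 85)/3 = 7/3, q_V = (93 − 85)/3 = 8/3.
Total output Q = 85/3, so price P = 164 - 3·(85/3) = 79.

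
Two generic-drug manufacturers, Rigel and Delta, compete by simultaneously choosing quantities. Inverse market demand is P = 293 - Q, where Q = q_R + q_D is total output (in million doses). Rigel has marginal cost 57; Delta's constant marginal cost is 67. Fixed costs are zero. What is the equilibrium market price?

Rigel's profit: π_R = (293 - Q)q_R - (57q_R). Setting ∂π_R/∂q_R = 0: 236 - 2q_R - (q_D) = 0.
Delta's first-order condition: 226 - 2q_D - (q_R) = 0.
Best responses: q_R = (236 - q_D)/2, q_D = (226 - q_R)/2.
Solving the pair: q_R = 82, q_D = 72.
Total output Q = 154, so price P = 293 - 154 = 139.

139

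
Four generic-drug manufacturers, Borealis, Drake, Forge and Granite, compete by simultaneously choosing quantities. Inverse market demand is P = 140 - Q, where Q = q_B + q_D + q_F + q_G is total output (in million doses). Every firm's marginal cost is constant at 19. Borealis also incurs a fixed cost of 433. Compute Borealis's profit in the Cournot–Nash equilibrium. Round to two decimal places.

152.64

A representative firm's profit is π_i = q_i(140 - Q) - 19q_i.
First-order condition (treating rivals' output as given): 121 - 2q_i - Σ_{j≠i} q_j = 0.
By symmetry each firm produces the same amount; substituting Σ_{j≠i} q_j = 3q_i yields q_i = 121/5.
Price P = 140 - 484/5 = 216/5.
Borealis's profit: (216/5 - 19)·(121/5) - 433 = 152.6400.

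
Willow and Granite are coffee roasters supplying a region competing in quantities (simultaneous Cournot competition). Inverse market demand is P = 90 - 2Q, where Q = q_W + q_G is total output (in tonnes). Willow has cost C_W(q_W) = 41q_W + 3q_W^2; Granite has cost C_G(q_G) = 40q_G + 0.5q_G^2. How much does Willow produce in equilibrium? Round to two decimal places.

3.15

Willow's profit: π_W = (90 - 2Q)q_W - (41q_W + 3q_W²). Setting ∂π_W/∂q_W = 0: 49 - 10q_W - 2(q_G) = 0.
Granite's profit: π_G = (90 - 2Q)q_G - (40q_G + (1/2)q_G²). Setting ∂π_G/∂q_G = 0: 50 - 5q_G - 2(q_W) = 0.
Rearranging gives the reaction functions q_W = (49 - 2q_G)/10 and q_G = (50 - 2q_W)/5.
Substituting one into the other gives q_W = 145/46 and q_G = 201/23.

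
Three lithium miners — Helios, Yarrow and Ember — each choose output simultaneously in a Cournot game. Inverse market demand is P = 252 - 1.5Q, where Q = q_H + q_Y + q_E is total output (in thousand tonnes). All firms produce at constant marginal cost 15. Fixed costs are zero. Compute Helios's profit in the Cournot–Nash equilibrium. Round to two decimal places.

2340.38

A representative firm's profit is π_i = q_i(252 - 1.5Q) - 15q_i.
First-order condition (treating rivals' output as given): 237 - 3q_i - (3/2)·Σ_{j≠i} q_j = 0.
With identical firms every q_j equals q_i, so Σ_{j≠i} q_j = 2q_i and 237 = 6q_i, giving q_i = 79/2.
Price P = 252 - (3/2)·(237/2) = 297/4.
Helios's profit: (297/4 - 15)·(79/2) = 2340.3750.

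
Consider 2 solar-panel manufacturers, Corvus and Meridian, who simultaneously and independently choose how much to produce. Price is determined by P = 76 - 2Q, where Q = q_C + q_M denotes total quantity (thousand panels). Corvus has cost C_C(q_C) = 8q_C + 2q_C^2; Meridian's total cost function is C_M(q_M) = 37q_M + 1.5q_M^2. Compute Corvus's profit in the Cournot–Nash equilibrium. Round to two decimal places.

Corvus's profit: π_C = (76 - 2Q)q_C - (8q_C + 2q_C²). Setting ∂π_C/∂q_C = 0: 68 - 8q_C - 2(q_M) = 0.
Meridian's first-order condition: 39 - 7q_M - 2(q_C) = 0.
So q_C = (68 - 2q_M)/8 and q_M = (39 - 2q_C)/7.
Substituting one into the other gives q_C = 199/26 and q_M = 44/13.
Price P = 76 - 2·(287/26) = 701/13.
Corvus's profit: (701/13)·(199/26) - 8·(199/26) - 2(199/26)² = 234.3254.

234.33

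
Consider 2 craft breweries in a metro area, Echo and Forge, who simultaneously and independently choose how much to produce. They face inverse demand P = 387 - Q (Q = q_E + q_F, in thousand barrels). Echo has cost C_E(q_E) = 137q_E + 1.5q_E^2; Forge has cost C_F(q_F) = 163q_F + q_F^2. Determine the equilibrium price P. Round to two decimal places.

Echo's profit: π_E = (387 - Q)q_E - (137q_E + (3/2)q_E²). Setting ∂π_E/∂q_E = 0: 250 - 5q_E - (q_F) = 0.
Forge's first-order condition: 224 - 4q_F - (q_E) = 0.
Rearranging gives the reaction functions q_E = (250 - q_F)/5 and q_F = (224 - q_E)/4.
Substituting one into the other gives q_E = 776/19 and q_F = 870/19.
Total output Q = 1646/19, so price P = 387 - 1646/19 = 300.3684.

300.37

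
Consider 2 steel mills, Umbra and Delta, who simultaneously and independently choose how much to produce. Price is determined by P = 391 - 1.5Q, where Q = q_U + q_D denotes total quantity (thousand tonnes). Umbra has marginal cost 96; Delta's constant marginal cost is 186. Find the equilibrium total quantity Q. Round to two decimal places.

111.11

Umbra's profit: π_U = (391 - 1.5Q)q_U - (96q_U). Setting ∂π_U/∂q_U = 0: 295 - 3q_U - (3/2)(q_D) = 0.
Delta's profit: π_D = (391 - 1.5Q)q_D - (186q_D). Setting ∂π_D/∂q_D = 0: 205 - 3q_D - (3/2)(q_U) = 0.
So q_U = (295 - (3/2)q_D)/3 and q_D = (205 - (3/2)q_U)/3.
Solving the pair: q_U = 770/9, q_D = 230/9.
Total output Q = 770/9 + 230/9 = 1000/9.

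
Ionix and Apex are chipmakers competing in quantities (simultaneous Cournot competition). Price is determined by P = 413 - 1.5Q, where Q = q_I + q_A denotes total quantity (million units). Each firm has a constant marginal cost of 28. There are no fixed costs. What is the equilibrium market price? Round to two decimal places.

156.33

Each firm earns π_i = (413 - 1.5Q)q_i - 28q_i.
First-order condition (treating rivals' output as given): 385 - 3q_i - (3/2)q_j = 0.
By symmetry each firm produces the same amount; substituting q_j = q_i yields q_i = 385/(9/2) = 770/9.
Total output Q = 1540/9, so price P = 413 - (3/2)·(1540/9) = 469/3.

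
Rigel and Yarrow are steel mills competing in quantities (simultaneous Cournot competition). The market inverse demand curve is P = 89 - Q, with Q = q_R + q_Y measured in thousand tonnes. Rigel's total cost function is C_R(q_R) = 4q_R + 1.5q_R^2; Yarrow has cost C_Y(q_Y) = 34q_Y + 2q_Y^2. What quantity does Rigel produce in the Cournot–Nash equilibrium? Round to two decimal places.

Rigel's profit: π_R = (89 - Q)q_R - (4q_R + (3/2)q_R²). Setting ∂π_R/∂q_R = 0: 85 - 5q_R - (q_Y) = 0.
Yarrow's first-order condition: 55 - 6q_Y - (q_R) = 0.
Rearranging gives the reaction functions q_R = (85 - q_Y)/5 and q_Y = (55 - q_R)/6.
Solving the pair: q_R = 455/29, q_Y = 190/29.

15.69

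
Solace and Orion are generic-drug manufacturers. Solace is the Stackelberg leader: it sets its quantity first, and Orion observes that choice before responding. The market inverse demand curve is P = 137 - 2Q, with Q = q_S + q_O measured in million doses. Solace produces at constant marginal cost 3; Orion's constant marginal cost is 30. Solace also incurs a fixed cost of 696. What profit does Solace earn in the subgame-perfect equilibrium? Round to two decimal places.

The follower Orion best-responds to any q_S: π_O = (137 - 2Q)q_O - 30q_O.
∂π_O/∂q_O = 107 - 2q_S - 4q_O = 0 gives the reaction function q_O = (107 - 2q_S)/4.
Solace substitutes q_O(q_S) into its own profit: π_S = q_S(137 - 2q_S - (107 - 2q_S)/2) - 3q_S = (167/2 - q_S)q_S - 3q_S.
The leader's first-order condition 161/2 - 2q_S = 0 yields q_S = 161/4.
Then q_O = (107 - 2·(161/4))/4 = 53/8.
Price P = 137 - 2·(375/8) = 173/4.
Solace's profit: (173/4 - 3)·(161/4) - 696 = 924.0625.

924.06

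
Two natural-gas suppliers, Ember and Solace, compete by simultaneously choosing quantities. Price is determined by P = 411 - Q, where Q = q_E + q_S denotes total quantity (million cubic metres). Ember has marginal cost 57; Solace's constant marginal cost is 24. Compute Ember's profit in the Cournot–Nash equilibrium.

11449

Ember's profit: π_E = (411 - Q)q_E - (57q_E). Setting ∂π_E/∂q_E = 0: 354 - 2q_E - (q_S) = 0.
Solace's profit: π_S = (411 - Q)q_S - (24q_S). Setting ∂π_S/∂q_S = 0: 387 - 2q_S - (q_E) = 0.
Best responses: q_E = (354 - q_S)/2, q_S = (387 - q_E)/2.
Substituting one into the other gives q_E = 107 and q_S = 140.
Price P = 411 - 247 = 164.
Ember's profit: (164 - 57)·107 = 11449.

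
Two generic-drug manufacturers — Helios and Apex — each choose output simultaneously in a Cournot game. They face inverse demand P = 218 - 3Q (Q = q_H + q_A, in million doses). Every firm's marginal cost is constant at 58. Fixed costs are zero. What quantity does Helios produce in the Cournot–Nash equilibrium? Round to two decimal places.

Each firm earns π_i = (218 - 3Q)q_i - 58q_i.
Setting ∂π_i/∂q_i = 0 with rivals' quantities fixed: 160 - 6q_i - 3q_j = 0.
With identical firms every q_j equals q_i, so q_j = q_i and 160 = 9q_i, giving q_i = 160/9.

17.78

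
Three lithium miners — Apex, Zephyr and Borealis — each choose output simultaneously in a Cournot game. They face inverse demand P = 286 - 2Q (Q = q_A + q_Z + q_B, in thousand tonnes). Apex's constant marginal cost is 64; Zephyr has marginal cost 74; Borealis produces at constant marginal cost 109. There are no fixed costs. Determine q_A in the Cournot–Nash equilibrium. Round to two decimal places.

34.63

Apex's profit: π_A = (286 - 2Q)q_A - (64q_A). Setting ∂π_A/∂q_A = 0: 222 - 4q_A - 2(q_Z + q_B) = 0.
Zephyr's profit: π_Z = (286 - 2Q)q_Z - (74q_Z). Setting ∂π_Z/∂q_Z = 0: 212 - 4q_Z - 2(q_A + q_B) = 0.
Borealis's profit: π_B = (286 - 2Q)q_B - (109q_B). Setting ∂π_B/∂q_B = 0: 177 - 4q_B - 2(q_A + q_Z) = 0.
Summing all 3 equations gives 611 − 8Q = 0, hence Q = 611/8.
Back-substituting: q_A = (222 − 611/4)/2 = 277/8, q_Z = (212 − 611/4)/2 = 237/8, q_B = (177 − 611/4)/2 = 97/8.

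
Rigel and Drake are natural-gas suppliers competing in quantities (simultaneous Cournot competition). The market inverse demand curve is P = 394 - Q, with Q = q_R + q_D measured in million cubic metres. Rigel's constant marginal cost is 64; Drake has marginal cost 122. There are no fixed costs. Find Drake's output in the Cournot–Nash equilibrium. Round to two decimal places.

71.33

Rigel's profit: π_R = (394 - Q)q_R - (64q_R). Setting ∂π_R/∂q_R = 0: 330 - 2q_R - (q_D) = 0.
Drake's first-order condition: 272 - 2q_D - (q_R) = 0.
Rearranging gives the reaction functions q_R = (330 - q_D)/2 and q_D = (272 - q_R)/2.
Solving the pair: q_R = 388/3, q_D = 214/3.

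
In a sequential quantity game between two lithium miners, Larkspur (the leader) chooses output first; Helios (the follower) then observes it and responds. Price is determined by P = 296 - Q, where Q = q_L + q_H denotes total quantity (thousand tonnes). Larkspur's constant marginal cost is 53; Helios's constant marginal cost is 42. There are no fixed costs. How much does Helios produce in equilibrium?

Solve by backward induction. Given q_L, the follower Helios maximises π_H = (296 - q_L - q_H)q_H - 42q_H.
Setting the follower's marginal profit to zero, 254 - q_L - 2q_H = 0, i.e. q_H = (254 - q_L)/2.
The leader anticipates this reaction. Substituting into P = 296 - Q gives P = 169 - (1/2)q_L, so π_L = (169 - (1/2)q_L)q_L - 53q_L.
Leader FOC: 116 - q_L = 0, so q_L = 116.
Then q_H = (254 - 116)/2 = 69.

69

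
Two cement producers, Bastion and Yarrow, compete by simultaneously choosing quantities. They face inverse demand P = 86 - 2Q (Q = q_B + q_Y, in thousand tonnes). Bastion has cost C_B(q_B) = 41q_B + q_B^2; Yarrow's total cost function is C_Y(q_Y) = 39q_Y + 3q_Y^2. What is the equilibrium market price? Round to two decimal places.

66.43

Bastion's profit: π_B = (86 - 2Q)q_B - (41q_B + q_B²). Setting ∂π_B/∂q_B = 0: 45 - 6q_B - 2(q_Y) = 0.
Yarrow's profit: π_Y = (86 - 2Q)q_Y - (39q_Y + 3q_Y²). Setting ∂π_Y/∂q_Y = 0: 47 - 10q_Y - 2(q_B) = 0.
Best responses: q_B = (45 - 2q_Y)/6, q_Y = (47 - 2q_B)/10.
Substituting one into the other gives q_B = 89/14 and q_Y = 24/7.
Total output Q = 137/14, so price P = 86 - 2·(137/14) = 465/7.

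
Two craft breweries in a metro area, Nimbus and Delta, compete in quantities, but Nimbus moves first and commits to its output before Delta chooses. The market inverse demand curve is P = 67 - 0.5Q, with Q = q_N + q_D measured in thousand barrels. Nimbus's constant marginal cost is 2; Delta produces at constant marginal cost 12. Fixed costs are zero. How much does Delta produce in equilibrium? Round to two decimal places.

Solve by backward induction. Given q_N, the follower Delta maximises π_D = (67 - (1/2)q_N - (1/2)q_D)q_D - 12q_D.
Follower FOC: 55 - (1/2)q_N - q_D = 0, so q_D(q_N) = (55 - (1/2)q_N).
Nimbus substitutes q_D(q_N) into its own profit: π_N = q_N(67 - (1/2)q_N - (55 - (1/2)q_N)/2) - 2q_N = (79/2 - (1/4)q_N)q_N - 2q_N.
Maximising: ∂π_N/∂q_N = 75/2 - (1/2)q_N = 0, giving q_N = 75.
Then q_D = (55 - (1/2)·75) = 35/2.

17.50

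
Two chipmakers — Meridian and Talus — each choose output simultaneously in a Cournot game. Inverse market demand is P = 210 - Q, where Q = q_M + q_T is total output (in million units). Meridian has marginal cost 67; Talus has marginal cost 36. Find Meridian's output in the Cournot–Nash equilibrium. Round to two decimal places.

37.33

Meridian's profit: π_M = (210 - Q)q_M - (67q_M). Setting ∂π_M/∂q_M = 0: 143 - 2q_M - (q_T) = 0.
Talus's first-order condition: 174 - 2q_T - (q_M) = 0.
Best responses: q_M = (143 - q_T)/2, q_T = (174 - q_M)/2.
Solving the pair: q_M = 112/3, q_T = 205/3.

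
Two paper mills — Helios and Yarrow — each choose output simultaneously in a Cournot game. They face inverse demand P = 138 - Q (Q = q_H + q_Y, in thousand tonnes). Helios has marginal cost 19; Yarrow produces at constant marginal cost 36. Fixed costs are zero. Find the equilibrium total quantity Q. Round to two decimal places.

Helios's profit: π_H = (138 - Q)q_H - (19q_H). Setting ∂π_H/∂q_H = 0: 119 - 2q_H - (q_Y) = 0.
Yarrow's profit: π_Y = (138 - Q)q_Y - (36q_Y). Setting ∂π_Y/∂q_Y = 0: 102 - 2q_Y - (q_H) = 0.
So q_H = (119 - q_Y)/2 and q_Y = (102 - q_H)/2.
Substituting one into the other gives q_H = 136/3 and q_Y = 85/3.
Total output Q = 136/3 + 85/3 = 221/3.

73.67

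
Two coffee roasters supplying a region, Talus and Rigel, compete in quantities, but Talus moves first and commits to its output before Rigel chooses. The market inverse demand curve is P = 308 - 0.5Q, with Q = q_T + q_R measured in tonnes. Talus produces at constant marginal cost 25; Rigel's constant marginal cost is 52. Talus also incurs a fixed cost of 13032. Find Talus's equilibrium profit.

10993

Solve by backward induction. Given q_T, the follower Rigel maximises π_R = (308 - (1/2)q_T - (1/2)q_R)q_R - 52q_R.
Setting the follower's marginal profit to zero, 256 - (1/2)q_T - q_R = 0, i.e. q_R = (256 - (1/2)q_T).
Talus substitutes q_R(q_T) into its own profit: π_T = q_T(308 - (1/2)q_T - (256 - (1/2)q_T)/2) - 25q_T = (180 - (1/4)q_T)q_T - 25q_T.
Leader FOC: 155 - (1/2)q_T = 0, so q_T = 310.
Then q_R = (256 - (1/2)·310) = 101.
Price P = 308 - (1/2)·411 = 205/2.
Talus's profit: (205/2 - 25)·310 - 13032 = 10993.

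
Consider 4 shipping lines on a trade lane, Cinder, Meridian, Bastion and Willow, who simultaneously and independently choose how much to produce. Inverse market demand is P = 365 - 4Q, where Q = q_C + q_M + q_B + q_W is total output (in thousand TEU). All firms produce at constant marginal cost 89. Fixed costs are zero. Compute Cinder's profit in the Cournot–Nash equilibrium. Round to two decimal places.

A representative firm's profit is π_i = q_i(365 - 4Q) - 89q_i.
Setting ∂π_i/∂q_i = 0 with rivals' quantities fixed: 276 - 8q_i - 4·Σ_{j≠i} q_j = 0.
With identical firms every q_j equals q_i, so Σ_{j≠i} q_j = 3q_i and 276 = 20q_i, giving q_i = 69/5.
Price P = 365 - 4·(276/5) = 721/5.
Cinder's profit: (721/5 - 89)·(69/5) = 761.7600.

761.76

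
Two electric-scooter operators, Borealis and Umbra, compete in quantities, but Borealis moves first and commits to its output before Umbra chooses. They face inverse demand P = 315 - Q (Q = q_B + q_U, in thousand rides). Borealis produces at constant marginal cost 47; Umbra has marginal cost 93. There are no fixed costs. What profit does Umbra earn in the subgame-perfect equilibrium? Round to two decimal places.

1056.25

Solve by backward induction. Given q_B, the follower Umbra maximises π_U = (315 - q_B - q_U)q_U - 93q_U.
Setting the follower's marginal profit to zero, 222 - q_B - 2q_U = 0, i.e. q_U = (222 - q_B)/2.
Borealis substitutes q_U(q_B) into its own profit: π_B = q_B(315 - q_B - (222 - q_B)/2) - 47q_B = (204 - (1/2)q_B)q_B - 47q_B.
Maximising: ∂π_B/∂q_B = 157 - q_B = 0, giving q_B = 157.
Then q_U = (222 - 157)/2 = 65/2.
Price P = 315 - 379/2 = 251/2.
Umbra's profit: (251/2 - 93)·(65/2) = 1056.2500.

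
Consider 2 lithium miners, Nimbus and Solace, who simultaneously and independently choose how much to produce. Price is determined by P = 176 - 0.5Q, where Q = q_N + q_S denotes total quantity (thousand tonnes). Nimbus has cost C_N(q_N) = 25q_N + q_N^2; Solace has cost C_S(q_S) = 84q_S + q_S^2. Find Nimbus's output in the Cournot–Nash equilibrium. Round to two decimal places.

Nimbus's profit: π_N = (176 - 0.5Q)q_N - (25q_N + q_N²). Setting ∂π_N/∂q_N = 0: 151 - 3q_N - (1/2)(q_S) = 0.
Solace's profit: π_S = (176 - 0.5Q)q_S - (84q_S + q_S²). Setting ∂π_S/∂q_S = 0: 92 - 3q_S - (1/2)(q_N) = 0.
Best responses: q_N = (151 - (1/2)q_S)/3, q_S = (92 - (1/2)q_N)/3.
Substituting one into the other gives q_N = 1628/35 and q_S = 802/35.

46.51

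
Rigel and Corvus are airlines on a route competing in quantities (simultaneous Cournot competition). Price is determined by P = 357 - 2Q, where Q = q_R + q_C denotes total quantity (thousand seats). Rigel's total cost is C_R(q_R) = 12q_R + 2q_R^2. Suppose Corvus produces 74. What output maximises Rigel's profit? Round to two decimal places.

With the rival's output fixed at 74, Rigel's profit is π_R = (357 - 2·74 - 2q_R)q_R - (12q_R + 2q_R²) = (209 - 2q_R)q_R - (12q_R + 2q_R²).
∂π_R/∂q_R = 197 - 8q_R = 0, so q_R = 197/8.

24.63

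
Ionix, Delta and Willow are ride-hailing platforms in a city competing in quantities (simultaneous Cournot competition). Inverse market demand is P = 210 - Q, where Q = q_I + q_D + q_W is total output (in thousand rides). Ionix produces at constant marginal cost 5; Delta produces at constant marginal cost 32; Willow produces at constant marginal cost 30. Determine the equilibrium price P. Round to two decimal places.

69.25

Ionix's profit: π_I = (210 - Q)q_I - (5q_I). Setting ∂π_I/∂q_I = 0: 205 - 2q_I - (q_D + q_W) = 0.
Delta's profit: π_D = (210 - Q)q_D - (32q_D). Setting ∂π_D/∂q_D = 0: 178 - 2q_D - (q_I + q_W) = 0.
Willow's first-order condition: 180 - 2q_W - (q_I + q_D) = 0.
Adding the 3 conditions: 563 − 2Q − 2Q = 0, i.e. Q = 563/4.
Back-substituting: q_I = (205 − 563/4) = 257/4, q_D = (178 − 563/4) = 149/4, q_W = (180 − 563/4) = 157/4.
Total output Q = 563/4, so price P = 210 - 563/4 = 277/4.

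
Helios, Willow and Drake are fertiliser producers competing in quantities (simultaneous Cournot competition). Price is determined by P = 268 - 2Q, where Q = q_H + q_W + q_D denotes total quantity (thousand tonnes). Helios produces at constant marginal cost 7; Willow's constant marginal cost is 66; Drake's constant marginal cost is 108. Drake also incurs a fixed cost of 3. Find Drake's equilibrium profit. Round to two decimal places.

Helios's profit: π_H = (268 - 2Q)q_H - (7q_H). Setting ∂π_H/∂q_H = 0: 261 - 4q_H - 2(q_W + q_D) = 0.
Willow's first-order condition: 202 - 4q_W - 2(q_H + q_D) = 0.
Drake's profit: π_D = (268 - 2Q)q_D - (108q_D). Setting ∂π_D/∂q_D = 0: 160 - 4q_D - 2(q_H + q_W) = 0.
Summing all 3 equations gives 623 − 8Q = 0, hence Q = 623/8.
Back-substituting: q_H = (261 − 623/4)/2 = 421/8, q_W = (202 − 623/4)/2 = 185/8, q_D = (160 − 623/4)/2 = 17/8.
Price P = 268 - 2·(623/8) = 449/4.
Drake's profit: (449/4 - 108)·(17/8) - 3 = 193/32.

6.03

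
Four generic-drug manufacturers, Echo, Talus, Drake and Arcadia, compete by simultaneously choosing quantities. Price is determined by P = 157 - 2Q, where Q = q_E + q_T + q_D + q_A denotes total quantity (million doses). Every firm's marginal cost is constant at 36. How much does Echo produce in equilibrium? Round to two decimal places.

12.10

A representative firm's profit is π_i = q_i(157 - 2Q) - 36q_i.
First-order condition (treating rivals' output as given): 121 - 4q_i - 2·Σ_{j≠i} q_j = 0.
With identical firms every q_j equals q_i, so Σ_{j≠i} q_j = 3q_i and 121 = 10q_i, giving q_i = 121/10.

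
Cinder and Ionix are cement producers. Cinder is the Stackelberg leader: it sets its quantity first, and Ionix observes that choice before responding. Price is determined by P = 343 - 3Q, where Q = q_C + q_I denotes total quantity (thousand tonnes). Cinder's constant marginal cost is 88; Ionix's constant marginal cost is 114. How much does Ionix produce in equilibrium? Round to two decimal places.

The follower Ionix best-responds to any q_C: π_I = (343 - 3Q)q_I - 114q_I.
Setting the follower's marginal profit to zero, 229 - 3q_C - 6q_I = 0, i.e. q_I = (229 - 3q_C)/6.
Cinder substitutes q_I(q_C) into its own profit: π_C = q_C(343 - 3q_C - (229 - 3q_C)/2) - 88q_C = (457/2 - (3/2)q_C)q_C - 88q_C.
Leader FOC: 281/2 - 3q_C = 0, so q_C = 281/6.
Then q_I = (229 - 3·(281/6))/6 = 59/4.

14.75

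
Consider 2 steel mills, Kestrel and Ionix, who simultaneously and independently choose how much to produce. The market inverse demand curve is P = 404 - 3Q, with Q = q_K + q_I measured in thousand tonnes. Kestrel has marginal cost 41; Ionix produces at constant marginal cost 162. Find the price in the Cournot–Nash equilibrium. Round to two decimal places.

202.33

Kestrel's profit: π_K = (404 - 3Q)q_K - (41q_K). Setting ∂π_K/∂q_K = 0: 363 - 6q_K - 3(q_I) = 0.
Ionix's first-order condition: 242 - 6q_I - 3(q_K) = 0.
So q_K = (363 - 3q_I)/6 and q_I = (242 - 3q_K)/6.
Solving the pair: q_K = 484/9, q_I = 121/9.
Total output Q = 605/9, so price P = 404 - 3·(605/9) = 607/3.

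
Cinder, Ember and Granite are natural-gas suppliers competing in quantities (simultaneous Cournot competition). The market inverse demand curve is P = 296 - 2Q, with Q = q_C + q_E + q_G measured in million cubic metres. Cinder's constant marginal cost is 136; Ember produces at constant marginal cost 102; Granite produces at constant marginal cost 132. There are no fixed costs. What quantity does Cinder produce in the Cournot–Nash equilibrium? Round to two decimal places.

15.25

Cinder's profit: π_C = (296 - 2Q)q_C - (136q_C). Setting ∂π_C/∂q_C = 0: 160 - 4q_C - 2(q_E + q_G) = 0.
Ember's profit: π_E = (296 - 2Q)q_E - (102q_E). Setting ∂π_E/∂q_E = 0: 194 - 4q_E - 2(q_C + q_G) = 0.
Granite's profit: π_G = (296 - 2Q)q_G - (132q_G). Setting ∂π_G/∂q_G = 0: 164 - 4q_G - 2(q_C + q_E) = 0.
Summing all 3 equations gives 518 − 8Q = 0, hence Q = 259/4.
Back-substituting: q_C = (160 − 259/2)/2 = 61/4, q_E = (194 − 259/2)/2 = 129/4, q_G = (164 − 259/2)/2 = 69/4.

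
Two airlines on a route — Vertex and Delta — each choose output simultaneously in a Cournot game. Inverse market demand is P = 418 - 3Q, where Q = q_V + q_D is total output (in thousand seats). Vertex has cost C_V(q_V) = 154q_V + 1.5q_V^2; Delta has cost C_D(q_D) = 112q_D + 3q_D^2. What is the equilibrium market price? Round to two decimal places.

290.36

Vertex's profit: π_V = (418 - 3Q)q_V - (154q_V + (3/2)q_V²). Setting ∂π_V/∂q_V = 0: 264 - 9q_V - 3(q_D) = 0.
Delta's first-order condition: 306 - 12q_D - 3(q_V) = 0.
Rearranging gives the reaction functions q_V = (264 - 3q_D)/9 and q_D = (306 - 3q_V)/12.
Substituting one into the other gives q_V = 250/11 and q_D = 218/11.
Total output Q = 468/11, so price P = 418 - 3·(468/11) = 290.3636.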